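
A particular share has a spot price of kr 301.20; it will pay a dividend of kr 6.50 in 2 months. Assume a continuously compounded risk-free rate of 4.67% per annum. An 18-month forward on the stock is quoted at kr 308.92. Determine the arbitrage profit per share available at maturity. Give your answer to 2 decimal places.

PV(dividends) I = 6.50·e^(−0.0467·2/12) = 6.4496
Fair forward F* = (S − I)·e^(rT) = (301.20 − 6.4496)·e^0.070050 = 294.7504 × 1.072562 = 316.1381
Market kr 308.92 < fair 316.1381: forward underpriced → reverse cash-and-carry (short the stock, invest proceeds at r, pay the dividends, go long the forward).
Profit at T = |F_mkt − F*| = |308.92 − 316.1381| = kr 7.22 per share

kr 7.22 per share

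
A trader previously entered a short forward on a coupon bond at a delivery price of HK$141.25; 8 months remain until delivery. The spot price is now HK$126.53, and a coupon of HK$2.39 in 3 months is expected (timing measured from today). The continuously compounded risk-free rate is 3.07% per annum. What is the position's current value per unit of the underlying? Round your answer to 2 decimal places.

HK$14.23

PV(remaining coupons) I = 2.39·e^(−0.0307·3/12) = 2.3717
Current forward F = (S − I)·e^(rT) = (126.53 − 2.3717)·e^(0.0307·8/12) = 124.1583 × 1.020678 = 126.7256
Value (long) = (F − K)·e^(−rT) = (126.7256 − 141.25) × 0.979741 = -14.2302
Short position value = −(long value) = HK$14.23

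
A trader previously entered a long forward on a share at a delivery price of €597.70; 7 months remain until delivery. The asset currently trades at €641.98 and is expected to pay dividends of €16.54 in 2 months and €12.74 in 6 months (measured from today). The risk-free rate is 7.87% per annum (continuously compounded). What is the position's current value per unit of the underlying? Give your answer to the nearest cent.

PV(remaining dividends) I = 16.54·e^(−0.0787·2/12) + 12.74·e^(−0.0787·6/12) = 28.5729
Current forward F = (S − I)·e^(rT) = (641.98 − 28.5729)·e^(0.0787·7/12) = 613.4071 × 1.046978 = 642.2237
Value (long) = (F − K)·e^(−rT) = (642.2237 − 597.70) × 0.955130 = 42.5259
Value = €42.53

€42.53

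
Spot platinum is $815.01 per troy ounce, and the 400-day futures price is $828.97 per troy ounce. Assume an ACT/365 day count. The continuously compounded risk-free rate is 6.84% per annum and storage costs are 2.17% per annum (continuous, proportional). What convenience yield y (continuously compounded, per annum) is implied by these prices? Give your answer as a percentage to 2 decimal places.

7.46%

F = S·e^((r+u−y)T) ⇒ (r+u−y) = ln(F/S)/T
ln(828.97/815.01) = 0.016984; /T ⇒ 0.015498
y = r + u − ln(F/S)/T = 0.0684 + 0.0217 − 0.015498 = 0.074602
y = 7.46%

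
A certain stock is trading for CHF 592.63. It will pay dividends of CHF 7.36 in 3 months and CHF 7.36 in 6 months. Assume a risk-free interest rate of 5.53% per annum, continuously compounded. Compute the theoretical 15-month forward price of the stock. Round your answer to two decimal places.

CHF 619.59

PV(dividends) I = 7.36·e^(−0.0553·3/12) + 7.36·e^(−0.0553·6/12)
I = 7.2589 + 7.1593 = 14.4182
F = (S − I)·e^(rT) = (592.63 − 14.4182) · e^(0.0553·15/12)
= 578.2118 · e^0.069125 = 578.2118 × 1.071570 = CHF 619.59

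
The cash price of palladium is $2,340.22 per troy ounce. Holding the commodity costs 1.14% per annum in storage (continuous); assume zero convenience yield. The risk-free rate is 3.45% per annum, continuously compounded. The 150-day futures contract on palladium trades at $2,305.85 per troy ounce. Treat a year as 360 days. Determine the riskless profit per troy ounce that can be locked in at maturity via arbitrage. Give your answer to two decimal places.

Fair futures: F* = S·e^(carry·T), with carry = (r + u) = 0.0345 + 0.0114 = 0.0459
F* = 2340.22 · e^(0.0459 × 150/360) = 2340.22 · e^0.01912500 = 2340.22 × 1.01930905 = $2385.4074
Market $2305.85 < fair $2385.4074: forward underpriced → reverse cash-and-carry (short spot, go long the forward).
At maturity, profit = |F_mkt − F*| = |2305.85 − 2385.4074| = $79.56 per troy ounce

$79.56 per troy ounce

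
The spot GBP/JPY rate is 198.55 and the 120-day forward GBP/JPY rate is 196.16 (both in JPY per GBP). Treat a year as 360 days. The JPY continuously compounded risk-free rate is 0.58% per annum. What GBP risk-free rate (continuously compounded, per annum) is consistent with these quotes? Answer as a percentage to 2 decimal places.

F = S·e^((r_JPY − r_GBP)T) ⇒ r_GBP = r_JPY − ln(F/S)/T
ln(196.16/198.55) = -0.012110; /(120/360) = -0.036330
r_GBP = 0.0058 + 0.036330 = 0.042130
r_GBP = 4.21%

4.21%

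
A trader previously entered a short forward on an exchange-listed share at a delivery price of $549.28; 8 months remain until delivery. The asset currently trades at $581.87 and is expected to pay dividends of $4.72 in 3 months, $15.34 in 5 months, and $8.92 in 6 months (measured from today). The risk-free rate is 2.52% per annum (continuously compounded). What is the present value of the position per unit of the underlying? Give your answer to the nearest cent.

PV(remaining dividends) I = 4.72·e^(−0.0252·3/12) + 15.34·e^(−0.0252·5/12) + 8.92·e^(−0.0252·6/12) = 28.6784
Current forward F = (S − I)·e^(rT) = (581.87 − 28.6784)·e^(0.0252·8/12) = 553.1916 × 1.016942 = 562.5638
Value (long) = (F − K)·e^(−rT) = (562.5638 − 549.28) × 0.983340 = 13.0625
Short position value = −(long value) = -$13.06

-$13.06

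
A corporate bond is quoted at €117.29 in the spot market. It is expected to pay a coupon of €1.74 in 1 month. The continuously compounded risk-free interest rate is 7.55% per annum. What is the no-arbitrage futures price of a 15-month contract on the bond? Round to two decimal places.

€127.00

PV(coupons) I = 1.74·e^(−0.0755·1/12)
I = 1.7291
F = (S − I)·e^(rT) = (117.29 − 1.7291) · e^(0.0755·15/12)
= 115.5609 · e^0.094375 = 115.5609 × 1.098972 = €127.00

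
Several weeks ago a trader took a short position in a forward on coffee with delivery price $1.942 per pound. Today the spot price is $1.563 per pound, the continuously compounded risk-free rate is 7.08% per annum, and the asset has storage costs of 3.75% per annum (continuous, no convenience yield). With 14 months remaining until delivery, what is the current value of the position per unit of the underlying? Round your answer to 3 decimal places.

Current fair forward for the remaining 14 months: F = S·e^((r + u)·T), (r + u) = 0.0708 + 0.0375 = 0.1083
F = 1.563 · e^(0.1083 × 14/12) = 1.563 × 1.134679 = 1.7735
Value of long forward = (F − K)·e^(−rT) = (1.7735 − 1.942) · e^(−0.0708·14/12)
= -0.1685 × 0.920719 = -0.155
Short position value = −(long value) = $0.155

$0.155 per pound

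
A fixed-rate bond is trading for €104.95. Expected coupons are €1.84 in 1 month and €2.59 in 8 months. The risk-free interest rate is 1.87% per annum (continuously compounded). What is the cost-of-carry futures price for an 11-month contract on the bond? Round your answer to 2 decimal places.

€102.29

PV(coupons) I = 1.84·e^(−0.0187·1/12) + 2.59·e^(−0.0187·8/12)
I = 1.8371 + 2.5579 = 4.3950
F = (S − I)·e^(rT) = (104.95 − 4.3950) · e^(0.0187·11/12)
= 100.5550 · e^0.017142 = 100.5550 × 1.017290 = €102.29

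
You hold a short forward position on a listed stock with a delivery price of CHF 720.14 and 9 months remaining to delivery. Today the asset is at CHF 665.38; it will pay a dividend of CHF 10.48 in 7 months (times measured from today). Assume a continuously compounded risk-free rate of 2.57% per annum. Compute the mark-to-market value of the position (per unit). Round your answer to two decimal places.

PV(remaining dividends) I = 10.48·e^(−0.0257·7/12) = 10.3241
Current forward F = (S − I)·e^(rT) = (665.38 − 10.3241)·e^(0.0257·9/12) = 655.0559 × 1.019462 = 667.8046
Value (long) = (F − K)·e^(−rT) = (667.8046 − 720.14) × 0.980910 = -51.3363
Short position value = −(long value) = CHF 51.34

CHF 51.34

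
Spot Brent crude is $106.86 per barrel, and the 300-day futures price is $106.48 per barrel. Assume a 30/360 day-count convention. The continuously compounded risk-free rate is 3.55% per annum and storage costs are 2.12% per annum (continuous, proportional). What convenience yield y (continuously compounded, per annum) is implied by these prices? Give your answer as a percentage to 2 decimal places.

6.10%

F = S·e^((r+u−y)T) ⇒ (r+u−y) = ln(F/S)/T
ln(106.48/106.86) = -0.003562; /T ⇒ -0.004274
y = r + u − ln(F/S)/T = 0.0355 + 0.0212 + 0.004274 = 0.060974
y = 6.10%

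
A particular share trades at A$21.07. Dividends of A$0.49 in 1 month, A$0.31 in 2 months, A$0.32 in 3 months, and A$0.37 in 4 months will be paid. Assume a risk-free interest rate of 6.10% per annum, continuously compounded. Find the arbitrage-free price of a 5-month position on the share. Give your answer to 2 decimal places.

PV(dividends) I = 0.49·e^(−0.0610·1/12) + 0.31·e^(−0.0610·2/12) + 0.32·e^(−0.0610·3/12) + 0.37·e^(−0.0610·4/12)
I = 0.4875 + 0.3069 + 0.3152 + 0.3626 = 1.4722
F = (S − I)·e^(rT) = (21.07 − 1.4722) · e^(0.0610·5/12)
= 19.5978 · e^0.025417 = 19.5978 × 1.025743 = A$20.10

A$20.10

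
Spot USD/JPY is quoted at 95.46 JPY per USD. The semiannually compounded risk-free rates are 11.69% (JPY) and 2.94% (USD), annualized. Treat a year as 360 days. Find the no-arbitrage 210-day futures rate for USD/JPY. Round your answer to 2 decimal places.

By covered interest parity, F = S · (1+r_JPY/2)^(2T) / (1+r_USD/2)^(2T)
= 95.46 × 1.068519 / 1.017171 = 95.46 × 1.050481
F = 100.28 JPY per USD

100.28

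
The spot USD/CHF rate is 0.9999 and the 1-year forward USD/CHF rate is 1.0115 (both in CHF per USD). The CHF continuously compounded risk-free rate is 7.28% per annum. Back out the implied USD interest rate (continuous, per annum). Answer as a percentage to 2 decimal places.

6.13%

F = S·e^((r_CHF − r_USD)T) ⇒ r_USD = r_CHF − ln(F/S)/T
ln(1.0115/0.9999) = 0.011534; /(1) = 0.011534
r_USD = 0.0728 − 0.011534 = 0.061266
r_USD = 6.13%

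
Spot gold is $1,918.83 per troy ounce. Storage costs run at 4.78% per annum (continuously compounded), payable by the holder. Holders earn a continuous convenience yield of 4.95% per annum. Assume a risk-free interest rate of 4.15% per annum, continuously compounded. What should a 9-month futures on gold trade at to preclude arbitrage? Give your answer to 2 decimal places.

$1,976.97 per troy ounce

Net carry = r + u − y = 0.0415 + 0.0478 − 0.0495 = 0.0398
F = S·e^((r+u−y)T) = 1918.83 · e^(0.0398 × 9/12) = 1918.83 · e^0.02985000
= 1918.83 × 1.03029998 = $1,976.97 per troy ounce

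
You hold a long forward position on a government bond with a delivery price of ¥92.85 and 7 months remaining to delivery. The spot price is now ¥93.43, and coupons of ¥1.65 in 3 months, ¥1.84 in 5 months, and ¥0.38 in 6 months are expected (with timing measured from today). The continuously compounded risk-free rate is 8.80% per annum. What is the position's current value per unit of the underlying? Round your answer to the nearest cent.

PV(remaining coupons) I = 1.65·e^(−0.0880·3/12) + 1.84·e^(−0.0880·5/12) + 0.38·e^(−0.0880·6/12) = 3.7515
Current forward F = (S − I)·e^(rT) = (93.43 − 3.7515)·e^(0.0880·7/12) = 89.6785 × 1.052674 = 94.4022
Value (long) = (F − K)·e^(−rT) = (94.4022 − 92.85) × 0.949962 = 1.4745
Value = ¥1.47

¥1.47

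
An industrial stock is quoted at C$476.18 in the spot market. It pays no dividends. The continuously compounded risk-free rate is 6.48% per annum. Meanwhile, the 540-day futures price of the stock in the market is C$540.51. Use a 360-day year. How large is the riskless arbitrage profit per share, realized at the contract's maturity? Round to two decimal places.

C$15.72 per share

Fair futures: F* = S·e^(carry·T), with carry = r = 0.0648
F* = 476.18 · e^(0.0648 × 540/360) = 476.18 · e^0.097200 = 476.18 × 1.102081 = C$524.7889
Market C$540.51 > fair C$524.7889: forward overpriced → cash-and-carry (buy spot, short the forward).
At maturity, profit = |F_mkt − F*| = |540.51 − 524.7889| = C$15.72 per share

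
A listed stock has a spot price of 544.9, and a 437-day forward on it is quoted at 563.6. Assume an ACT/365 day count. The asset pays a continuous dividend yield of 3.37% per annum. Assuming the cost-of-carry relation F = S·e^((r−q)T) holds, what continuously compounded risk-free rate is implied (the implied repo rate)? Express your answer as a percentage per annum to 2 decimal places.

From F = S·e^((r−q)T): (r − q) = ln(F/S)/T
ln(563.6/544.9) = ln(1.034318) = 0.033742
(r − q) = 0.033742 / (437/365) = 0.028183
r = ln(F/S)/T + q = 0.028183 + 0.0337 = 0.061883
r = 6.19%

6.19%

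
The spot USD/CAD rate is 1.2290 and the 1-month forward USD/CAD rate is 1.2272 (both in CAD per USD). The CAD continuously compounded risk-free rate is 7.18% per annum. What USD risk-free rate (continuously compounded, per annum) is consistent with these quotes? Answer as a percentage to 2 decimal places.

F = S·e^((r_CAD − r_USD)T) ⇒ r_USD = r_CAD − ln(F/S)/T
ln(1.2272/1.2290) = -0.001466; /(1/12) = -0.017592
r_USD = 0.0718 + 0.017592 = 0.089392
r_USD = 8.94%

8.94%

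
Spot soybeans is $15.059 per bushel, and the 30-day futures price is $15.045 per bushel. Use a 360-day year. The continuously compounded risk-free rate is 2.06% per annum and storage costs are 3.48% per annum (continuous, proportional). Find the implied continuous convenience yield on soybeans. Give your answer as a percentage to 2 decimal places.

F = S·e^((r+u−y)T) ⇒ (r+u−y) = ln(F/S)/T
ln(15.045/15.059) = -0.000930; /T ⇒ -0.011160
y = r + u − ln(F/S)/T = 0.0206 + 0.0348 + 0.011160 = 0.066560
y = 6.66%

6.66%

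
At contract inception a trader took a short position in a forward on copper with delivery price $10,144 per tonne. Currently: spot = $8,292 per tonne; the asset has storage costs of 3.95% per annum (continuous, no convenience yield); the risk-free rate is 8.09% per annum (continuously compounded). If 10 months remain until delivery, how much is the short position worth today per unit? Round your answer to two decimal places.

Current fair forward for the remaining 10 months: F = S·e^((r + u)·T), (r + u) = 0.0809 + 0.0395 = 0.1204
F = 8292 · e^(0.1204 × 10/12) = 8292 × 1.10553937 = 9167.1325
Value of long forward = (F − K)·e^(−rT) = (9167.1325 − 10144) · e^(−0.0809·10/12)
= -976.8675 × 0.93480562 = -913.18
Short position value = −(long value) = $913.18

$913.18 per tonne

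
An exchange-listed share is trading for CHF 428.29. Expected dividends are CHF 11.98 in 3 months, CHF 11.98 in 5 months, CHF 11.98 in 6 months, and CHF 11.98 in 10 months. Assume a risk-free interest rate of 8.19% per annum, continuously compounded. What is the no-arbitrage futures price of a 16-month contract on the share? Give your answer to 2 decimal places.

CHF 426.40

PV(dividends) I = 11.98·e^(−0.0819·3/12) + 11.98·e^(−0.0819·5/12) + 11.98·e^(−0.0819·6/12) + 11.98·e^(−0.0819·10/12)
I = 11.7372 + 11.5781 + 11.4993 + 11.1896 = 46.0042
F = (S − I)·e^(rT) = (428.29 − 46.0042) · e^(0.0819·16/12)
= 382.2858 · e^0.109200 = 382.2858 × 1.115385 = CHF 426.40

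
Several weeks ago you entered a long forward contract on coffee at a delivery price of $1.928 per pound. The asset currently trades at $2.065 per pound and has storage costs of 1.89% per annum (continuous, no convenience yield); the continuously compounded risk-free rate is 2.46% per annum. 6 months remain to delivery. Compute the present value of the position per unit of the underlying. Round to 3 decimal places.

$0.180 per pound

Current fair forward for the remaining 6 months: F = S·e^((r + u)·T), (r + u) = 0.0246 + 0.0189 = 0.0435
F = 2.065 · e^(0.0435 × 6/12) = 2.065 × 1.021988 = 2.1104
Value of long forward = (F − K)·e^(−rT) = (2.1104 − 1.928) · e^(−0.0246·6/12)
= 0.1824 × 0.987775 = 0.180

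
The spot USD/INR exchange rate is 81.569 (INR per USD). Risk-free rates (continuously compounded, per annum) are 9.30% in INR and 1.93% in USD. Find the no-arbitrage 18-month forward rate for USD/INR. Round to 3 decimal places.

F = S·e^((r_INR − r_USD)T) = 81.569 · e^((0.0930 − 0.0193) × 18/12)
= 81.569 · e^0.110550 = 81.569 × 1.116892
F = 91.104 INR per USD

91.104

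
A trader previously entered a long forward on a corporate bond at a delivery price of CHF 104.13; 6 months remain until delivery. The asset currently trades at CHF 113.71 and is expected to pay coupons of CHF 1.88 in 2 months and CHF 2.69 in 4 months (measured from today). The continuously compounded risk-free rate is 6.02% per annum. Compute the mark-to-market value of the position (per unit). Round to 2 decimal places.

CHF 8.17

PV(remaining coupons) I = 1.88·e^(−0.0602·2/12) + 2.69·e^(−0.0602·4/12) = 4.4978
Current forward F = (S − I)·e^(rT) = (113.71 − 4.4978)·e^(0.0602·6/12) = 109.2122 × 1.030558 = 112.5495
Value (long) = (F − K)·e^(−rT) = (112.5495 − 104.13) × 0.970348 = 8.1698
Value = CHF 8.17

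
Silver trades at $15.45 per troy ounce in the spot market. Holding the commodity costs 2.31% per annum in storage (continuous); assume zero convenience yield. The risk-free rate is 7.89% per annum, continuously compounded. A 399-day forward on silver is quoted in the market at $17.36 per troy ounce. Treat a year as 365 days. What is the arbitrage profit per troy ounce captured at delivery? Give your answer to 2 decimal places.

Fair forward: F* = S·e^(carry·T), with carry = (r + u) = 0.0789 + 0.0231 = 0.1020
F* = 15.45 · e^(0.1020 × 399/365) = 15.45 · e^0.111501 = 15.45 × 1.117955 = $17.2724
Market $17.36 > fair $17.2724: forward overpriced → cash-and-carry (buy spot, short the forward).
At maturity, profit = |F_mkt − F*| = |17.36 − 17.2724| = $0.09 per troy ounce

$0.09 per troy ounce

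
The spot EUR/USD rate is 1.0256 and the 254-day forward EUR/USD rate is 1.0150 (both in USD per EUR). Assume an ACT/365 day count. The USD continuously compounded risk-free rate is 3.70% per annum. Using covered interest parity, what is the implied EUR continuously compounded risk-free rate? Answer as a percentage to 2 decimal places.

F = S·e^((r_USD − r_EUR)T) ⇒ r_EUR = r_USD − ln(F/S)/T
ln(1.0150/1.0256) = -0.010389; /(254/365) = -0.014929
r_EUR = 0.0370 + 0.014929 = 0.051929
r_EUR = 5.19%

5.19%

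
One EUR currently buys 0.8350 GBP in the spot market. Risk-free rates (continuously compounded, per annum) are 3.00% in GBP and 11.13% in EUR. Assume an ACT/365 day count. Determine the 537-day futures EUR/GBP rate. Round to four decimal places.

F = S·e^((r_GBP − r_EUR)T) = 0.8350 · e^((0.0300 − 0.1113) × 537/365)
= 0.8350 · e^-0.119611 = 0.8350 × 0.887266
F = 0.7409 GBP per EUR

0.7409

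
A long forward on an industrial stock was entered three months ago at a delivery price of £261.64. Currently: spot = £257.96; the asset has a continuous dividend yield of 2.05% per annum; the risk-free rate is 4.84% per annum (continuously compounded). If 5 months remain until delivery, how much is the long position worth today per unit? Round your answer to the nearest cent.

Current fair forward for the remaining 5 months: F = S·e^((r − q)·T), (r − q) = 0.0484 − 0.0205 = 0.0279
F = 257.96 · e^(0.0279 × 5/12) = 257.96 × 1.011693 = 260.9763
Value of long forward = (F − K)·e^(−rT) = (260.9763 − 261.64) · e^(−0.0484·5/12)
= -0.6637 × 0.980035 = -0.65

-£0.65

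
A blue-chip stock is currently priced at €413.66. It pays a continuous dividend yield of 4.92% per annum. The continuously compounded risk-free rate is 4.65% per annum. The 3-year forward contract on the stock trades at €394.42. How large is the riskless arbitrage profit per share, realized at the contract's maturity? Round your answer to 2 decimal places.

€15.90 per share

Fair forward: F* = S·e^(carry·T), with carry = (r − q) = 0.0465 − 0.0492 = -0.0027
F* = 413.66 · e^(-0.0027 × 3) = 413.66 · e^-0.008100 = 413.66 × 0.991933 = €410.3230
Market €394.42 < fair €410.3230: forward underpriced → reverse cash-and-carry (short spot, go long the forward).
At maturity, profit = |F_mkt − F*| = |394.42 − 410.3230| = €15.90 per share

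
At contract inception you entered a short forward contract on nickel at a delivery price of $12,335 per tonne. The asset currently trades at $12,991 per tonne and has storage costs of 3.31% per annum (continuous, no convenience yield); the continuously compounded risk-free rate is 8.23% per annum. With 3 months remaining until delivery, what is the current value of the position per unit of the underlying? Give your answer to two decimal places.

Current fair forward for the remaining 3 months: F = S·e^((r + u)·T), (r + u) = 0.0823 + 0.0331 = 0.1154
F = 12991 · e^(0.1154 × 3/12) = 12991 × 1.02927019 = 13371.2490
Value of long forward = (F − K)·e^(−rT) = (13371.2490 − 12335) · e^(−0.0823·3/12)
= 1036.2490 × 0.97963522 = 1015.15
Short position value = −(long value) = -$1015.15

-$1015.15 per tonne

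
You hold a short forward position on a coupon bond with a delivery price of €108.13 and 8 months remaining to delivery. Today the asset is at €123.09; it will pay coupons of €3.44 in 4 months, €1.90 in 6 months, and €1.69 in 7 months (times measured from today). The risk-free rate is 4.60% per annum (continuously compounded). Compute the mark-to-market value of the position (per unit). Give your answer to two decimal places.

PV(remaining coupons) I = 3.44·e^(−0.0460·4/12) + 1.90·e^(−0.0460·6/12) + 1.69·e^(−0.0460·7/12) = 6.8897
Current forward F = (S − I)·e^(rT) = (123.09 − 6.8897)·e^(0.0460·8/12) = 116.2003 × 1.031142 = 119.8190
Value (long) = (F − K)·e^(−rT) = (119.8190 − 108.13) × 0.969799 = 11.3360
Short position value = −(long value) = -€11.34

-€11.34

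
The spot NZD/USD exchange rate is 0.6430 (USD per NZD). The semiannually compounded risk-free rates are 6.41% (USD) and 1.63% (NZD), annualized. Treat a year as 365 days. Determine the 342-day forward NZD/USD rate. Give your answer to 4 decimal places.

By covered interest parity, F = S · (1+r_USD/2)^(2T) / (1+r_NZD/2)^(2T)
= 0.6430 × 1.060901 / 1.015327 = 0.6430 × 1.044886
F = 0.6719 USD per NZD

0.6719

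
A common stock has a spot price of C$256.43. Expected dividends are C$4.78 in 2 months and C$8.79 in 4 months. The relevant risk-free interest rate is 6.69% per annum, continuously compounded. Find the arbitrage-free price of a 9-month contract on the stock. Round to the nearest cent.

PV(dividends) I = 4.78·e^(−0.0669·2/12) + 8.79·e^(−0.0669·4/12)
I = 4.7270 + 8.5962 = 13.3232
F = (S − I)·e^(rT) = (256.43 − 13.3232) · e^(0.0669·9/12)
= 243.1068 · e^0.050175 = 243.1068 × 1.051455 = C$255.62

C$255.62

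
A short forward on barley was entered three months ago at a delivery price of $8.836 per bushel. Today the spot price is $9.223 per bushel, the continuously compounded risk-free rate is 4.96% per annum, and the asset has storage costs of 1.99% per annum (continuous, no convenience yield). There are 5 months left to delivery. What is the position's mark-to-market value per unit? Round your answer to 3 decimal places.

-$0.645 per bushel

Current fair forward for the remaining 5 months: F = S·e^((r + u)·T), (r + u) = 0.0496 + 0.0199 = 0.0695
F = 9.223 · e^(0.0695 × 5/12) = 9.223 × 1.029382 = 9.4940
Value of long forward = (F − K)·e^(−rT) = (9.4940 − 8.836) · e^(−0.0496·5/12)
= 0.6580 × 0.979545 = 0.645
Short position value = −(long value) = -$0.645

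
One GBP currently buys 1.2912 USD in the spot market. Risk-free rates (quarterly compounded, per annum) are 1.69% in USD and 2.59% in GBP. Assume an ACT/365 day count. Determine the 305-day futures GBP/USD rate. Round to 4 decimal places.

1.2816

By covered interest parity, F = S · (1+r_USD/4)^(4T) / (1+r_GBP/4)^(4T)
= 1.2912 × 1.014192 / 1.021807 = 1.2912 × 0.992548
F = 1.2816 USD per GBP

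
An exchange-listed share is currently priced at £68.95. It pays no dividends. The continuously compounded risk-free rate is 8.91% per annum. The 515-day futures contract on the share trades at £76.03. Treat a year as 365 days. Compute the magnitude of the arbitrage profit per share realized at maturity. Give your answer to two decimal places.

£2.16 per share

Fair futures: F* = S·e^(carry·T), with carry = r = 0.0891
F* = 68.95 · e^(0.0891 × 515/365) = 68.95 · e^0.125716 = 68.95 × 1.133960 = £78.1865
Market £76.03 < fair £78.1865: forward underpriced → reverse cash-and-carry (short spot, go long the forward).
At maturity, profit = |F_mkt − F*| = |76.03 − 78.1865| = £2.16 per share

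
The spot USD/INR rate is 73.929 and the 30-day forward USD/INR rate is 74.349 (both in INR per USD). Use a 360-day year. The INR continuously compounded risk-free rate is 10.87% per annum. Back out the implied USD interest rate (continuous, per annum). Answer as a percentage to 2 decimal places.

4.07%

F = S·e^((r_INR − r_USD)T) ⇒ r_USD = r_INR − ln(F/S)/T
ln(74.349/73.929) = 0.005665; /(30/360) = 0.067980
r_USD = 0.1087 − 0.067980 = 0.040720
r_USD = 4.07%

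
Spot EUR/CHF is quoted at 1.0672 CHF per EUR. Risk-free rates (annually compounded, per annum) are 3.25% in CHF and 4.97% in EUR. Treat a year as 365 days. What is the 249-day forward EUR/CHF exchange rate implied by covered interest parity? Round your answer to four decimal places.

By covered interest parity, F = S · (1+r_CHF)^T / (1+r_EUR)^T
= 1.0672 × 1.022058 / 1.033643 = 1.0672 × 0.988792
F = 1.0552 CHF per EUR

1.0552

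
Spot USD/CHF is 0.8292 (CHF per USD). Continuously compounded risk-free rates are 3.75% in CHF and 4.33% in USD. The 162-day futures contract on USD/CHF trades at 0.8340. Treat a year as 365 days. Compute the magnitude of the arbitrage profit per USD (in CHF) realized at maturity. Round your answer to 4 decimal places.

0.0069 per USD (in CHF)

Fair futures: F* = S·e^(carry·T), with carry = (r_CHF − r_USD) = 0.0375 − 0.0433 = -0.0058
F* = 0.8292 · e^(-0.0058 × 162/365) = 0.8292 · e^-0.002574 = 0.8292 × 0.997429 = 0.8271
Market 0.8340 > fair 0.8271: forward overpriced → cash-and-carry (buy spot, short the forward).
At maturity, profit = |F_mkt − F*| = |0.8340 − 0.8271| = 0.0069 per USD (in CHF)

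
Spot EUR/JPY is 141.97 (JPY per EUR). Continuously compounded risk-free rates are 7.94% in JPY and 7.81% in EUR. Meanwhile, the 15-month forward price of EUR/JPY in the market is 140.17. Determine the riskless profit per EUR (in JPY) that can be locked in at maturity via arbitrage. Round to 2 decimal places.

Fair forward: F* = S·e^(carry·T), with carry = (r_JPY − r_EUR) = 0.0794 − 0.0781 = 0.0013
F* = 141.97 · e^(0.0013 × 15/12) = 141.97 · e^0.001625 = 141.97 × 1.001626 = 142.2008
Market 140.17 < fair 142.2008: forward underpriced → reverse cash-and-carry (short spot, go long the forward).
At maturity, profit = |F_mkt − F*| = |140.17 − 142.2008| = 2.03 per EUR (in JPY)

2.03 per EUR (in JPY)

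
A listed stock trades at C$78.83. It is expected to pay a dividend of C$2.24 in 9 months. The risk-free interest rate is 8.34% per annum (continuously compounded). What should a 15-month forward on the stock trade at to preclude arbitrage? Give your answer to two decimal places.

PV(dividends) I = 2.24·e^(−0.0834·9/12)
I = 2.1042
F = (S − I)·e^(rT) = (78.83 − 2.1042) · e^(0.0834·15/12)
= 76.7258 · e^0.104250 = 76.7258 × 1.109878 = C$85.16

C$85.16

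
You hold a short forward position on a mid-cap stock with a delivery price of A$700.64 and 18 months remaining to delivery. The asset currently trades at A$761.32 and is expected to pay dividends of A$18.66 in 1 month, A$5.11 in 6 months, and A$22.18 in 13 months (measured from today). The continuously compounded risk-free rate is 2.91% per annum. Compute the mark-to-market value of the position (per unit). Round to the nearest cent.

PV(remaining dividends) I = 18.66·e^(−0.0291·1/12) + 5.11·e^(−0.0291·6/12) + 22.18·e^(−0.0291·13/12) = 45.1427
Current forward F = (S − I)·e^(rT) = (761.32 − 45.1427)·e^(0.0291·18/12) = 716.1773 × 1.044617 = 748.1310
Value (long) = (F − K)·e^(−rT) = (748.1310 − 700.64) × 0.957289 = 45.4626
Short position value = −(long value) = -A$45.46

-A$45.46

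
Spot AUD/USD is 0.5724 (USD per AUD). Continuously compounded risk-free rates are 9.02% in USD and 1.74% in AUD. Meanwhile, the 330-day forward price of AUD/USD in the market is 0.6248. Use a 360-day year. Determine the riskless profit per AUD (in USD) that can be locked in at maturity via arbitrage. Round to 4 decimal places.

Fair forward: F* = S·e^(carry·T), with carry = (r_USD − r_AUD) = 0.0902 − 0.0174 = 0.0728
F* = 0.5724 · e^(0.0728 × 330/360) = 0.5724 · e^0.066733 = 0.5724 × 1.069010 = 0.6119
Market 0.6248 > fair 0.6119: forward overpriced → cash-and-carry (buy spot, short the forward).
At maturity, profit = |F_mkt − F*| = |0.6248 − 0.6119| = 0.0129 per AUD (in USD)

0.0129 per AUD (in USD)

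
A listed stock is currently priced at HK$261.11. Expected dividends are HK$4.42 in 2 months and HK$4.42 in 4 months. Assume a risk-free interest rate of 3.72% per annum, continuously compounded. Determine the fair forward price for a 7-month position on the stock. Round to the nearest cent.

PV(dividends) I = 4.42·e^(−0.0372·2/12) + 4.42·e^(−0.0372·4/12)
I = 4.3927 + 4.3655 = 8.7582
F = (S − I)·e^(rT) = (261.11 − 8.7582) · e^(0.0372·7/12)
= 252.3518 · e^0.021700 = 252.3518 × 1.021937 = HK$257.89

HK$257.89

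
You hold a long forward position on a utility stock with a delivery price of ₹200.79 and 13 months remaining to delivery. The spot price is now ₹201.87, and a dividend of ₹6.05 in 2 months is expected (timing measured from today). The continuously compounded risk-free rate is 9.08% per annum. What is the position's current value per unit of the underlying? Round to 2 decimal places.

PV(remaining dividends) I = 6.05·e^(−0.0908·2/12) = 5.9591
Current forward F = (S − I)·e^(rT) = (201.87 − 5.9591)·e^(0.0908·13/12) = 195.9109 × 1.103367 = 216.1616
Value (long) = (F − K)·e^(−rT) = (216.1616 − 200.79) × 0.906317 = 13.9315
Value = ₹13.93

₹13.93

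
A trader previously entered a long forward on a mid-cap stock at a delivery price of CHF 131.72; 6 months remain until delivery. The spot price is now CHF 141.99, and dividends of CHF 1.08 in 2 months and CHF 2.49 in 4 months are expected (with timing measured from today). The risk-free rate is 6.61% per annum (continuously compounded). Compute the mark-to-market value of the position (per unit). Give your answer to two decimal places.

CHF 11.05

PV(remaining dividends) I = 1.08·e^(−0.0661·2/12) + 2.49·e^(−0.0661·4/12) = 3.5039
Current forward F = (S − I)·e^(rT) = (141.99 − 3.5039)·e^(0.0661·6/12) = 138.4861 × 1.033602 = 143.1395
Value (long) = (F − K)·e^(−rT) = (143.1395 − 131.72) × 0.967490 = 11.0483
Value = CHF 11.05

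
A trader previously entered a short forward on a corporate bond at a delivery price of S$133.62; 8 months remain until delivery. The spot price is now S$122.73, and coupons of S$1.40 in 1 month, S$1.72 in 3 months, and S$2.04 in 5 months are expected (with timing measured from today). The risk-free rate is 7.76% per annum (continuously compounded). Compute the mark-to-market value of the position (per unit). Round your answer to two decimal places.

S$9.21

PV(remaining coupons) I = 1.40·e^(−0.0776·1/12) + 1.72·e^(−0.0776·3/12) + 2.04·e^(−0.0776·5/12) = 5.0530
Current forward F = (S − I)·e^(rT) = (122.73 − 5.0530)·e^(0.0776·8/12) = 117.6770 × 1.053095 = 123.9251
Value (long) = (F − K)·e^(−rT) = (123.9251 − 133.62) × 0.949582 = -9.2061
Short position value = −(long value) = S$9.21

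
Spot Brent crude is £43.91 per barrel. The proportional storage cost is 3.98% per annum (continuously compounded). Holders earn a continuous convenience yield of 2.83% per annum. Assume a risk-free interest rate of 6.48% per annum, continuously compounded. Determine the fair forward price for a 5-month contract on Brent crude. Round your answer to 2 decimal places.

Net carry = r + u − y = 0.0648 + 0.0398 − 0.0283 = 0.0763
F = S·e^((r+u−y)T) = 43.91 · e^(0.0763 × 5/12) = 43.91 · e^0.031792
= 43.91 × 1.032303 = £45.33 per barrel

£45.33 per barrel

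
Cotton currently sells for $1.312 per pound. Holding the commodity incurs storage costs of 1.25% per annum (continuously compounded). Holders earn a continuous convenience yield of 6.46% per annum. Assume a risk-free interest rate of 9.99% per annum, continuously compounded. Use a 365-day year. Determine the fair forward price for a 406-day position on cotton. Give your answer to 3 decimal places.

$1.384 per pound

Net carry = r + u − y = 0.0999 + 0.0125 − 0.0646 = 0.0478
F = S·e^((r+u−y)T) = 1.312 · e^(0.0478 × 406/365) = 1.312 · e^0.053169
= 1.312 × 1.054608 = $1.384 per pound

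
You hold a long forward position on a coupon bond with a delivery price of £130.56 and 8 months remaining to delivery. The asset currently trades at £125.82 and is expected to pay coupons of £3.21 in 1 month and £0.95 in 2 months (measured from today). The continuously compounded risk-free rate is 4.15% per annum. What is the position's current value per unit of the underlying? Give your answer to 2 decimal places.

PV(remaining coupons) I = 3.21·e^(−0.0415·1/12) + 0.95·e^(−0.0415·2/12) = 4.1424
Current forward F = (S − I)·e^(rT) = (125.82 − 4.1424)·e^(0.0415·8/12) = 121.6776 × 1.028053 = 125.0910
Value (long) = (F − K)·e^(−rT) = (125.0910 − 130.56) × 0.972713 = -5.3198
Value = -£5.32

-£5.32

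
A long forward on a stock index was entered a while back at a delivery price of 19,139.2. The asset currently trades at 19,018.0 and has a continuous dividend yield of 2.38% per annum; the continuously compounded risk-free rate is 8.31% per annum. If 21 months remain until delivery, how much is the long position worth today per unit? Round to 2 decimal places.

1693.37

Current fair forward for the remaining 21 months: F = S·e^((r − q)·T), (r − q) = 0.0831 − 0.0238 = 0.0593
F = 19018.0 · e^(0.0593 × 21/12) = 19018.0 × 1.10935082 = 21097.6339
Value of long forward = (F − K)·e^(−rT) = (21097.6339 − 19139.2) · e^(−0.0831·21/12)
= 1958.4339 × 0.86465474 = 1693.37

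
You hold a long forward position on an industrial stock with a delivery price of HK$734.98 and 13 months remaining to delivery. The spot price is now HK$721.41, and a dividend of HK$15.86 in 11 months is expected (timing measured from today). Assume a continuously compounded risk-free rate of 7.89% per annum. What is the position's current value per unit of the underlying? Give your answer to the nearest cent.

HK$31.89

PV(remaining dividends) I = 15.86·e^(−0.0789·11/12) = 14.7534
Current forward F = (S − I)·e^(rT) = (721.41 − 14.7534)·e^(0.0789·13/12) = 706.6566 × 1.089234 = 769.7144
Value (long) = (F − K)·e^(−rT) = (769.7144 − 734.98) × 0.918076 = 31.8888
Value = HK$31.89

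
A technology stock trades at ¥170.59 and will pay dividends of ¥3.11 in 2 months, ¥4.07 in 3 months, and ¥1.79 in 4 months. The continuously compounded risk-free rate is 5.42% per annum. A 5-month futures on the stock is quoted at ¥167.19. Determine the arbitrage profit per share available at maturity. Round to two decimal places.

¥1.76 per share

PV(dividends) I = 3.11·e^(−0.0542·2/12) + 4.07·e^(−0.0542·3/12) + 1.79·e^(−0.0542·4/12) = 8.8552
Fair futures F* = (S − I)·e^(rT) = (170.59 − 8.8552)·e^0.022583 = 161.7348 × 1.022840 = 165.4288
Market ¥167.19 > fair 165.4288: forward overpriced → cash-and-carry (borrow at r, buy the stock and collect the dividends, short the forward).
Profit at T = |F_mkt − F*| = |167.19 − 165.4288| = ¥1.76 per share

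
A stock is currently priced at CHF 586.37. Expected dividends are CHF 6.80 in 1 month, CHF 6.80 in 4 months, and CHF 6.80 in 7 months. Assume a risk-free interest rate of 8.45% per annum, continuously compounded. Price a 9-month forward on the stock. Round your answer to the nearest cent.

CHF 603.60

PV(dividends) I = 6.80·e^(−0.0845·1/12) + 6.80·e^(−0.0845·4/12) + 6.80·e^(−0.0845·7/12)
I = 6.7523 + 6.6111 + 6.4729 = 19.8363
F = (S − I)·e^(rT) = (586.37 − 19.8363) · e^(0.0845·9/12)
= 566.5337 · e^0.063375 = 566.5337 × 1.065426 = CHF 603.60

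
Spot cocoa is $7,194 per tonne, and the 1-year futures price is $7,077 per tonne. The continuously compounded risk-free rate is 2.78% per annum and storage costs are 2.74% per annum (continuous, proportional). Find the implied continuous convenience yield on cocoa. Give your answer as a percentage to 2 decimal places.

7.16%

F = S·e^((r+u−y)T) ⇒ (r+u−y) = ln(F/S)/T
ln(7077/7194) = -0.016397; /T ⇒ -0.016397
y = r + u − ln(F/S)/T = 0.0278 + 0.0274 + 0.016397 = 0.071597
y = 7.16%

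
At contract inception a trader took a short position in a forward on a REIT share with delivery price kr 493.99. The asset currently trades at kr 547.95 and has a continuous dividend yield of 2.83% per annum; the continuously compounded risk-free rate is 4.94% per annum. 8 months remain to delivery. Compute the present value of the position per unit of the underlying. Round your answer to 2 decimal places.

Current fair forward for the remaining 8 months: F = S·e^((r − q)·T), (r − q) = 0.0494 − 0.0283 = 0.0211
F = 547.95 · e^(0.0211 × 8/12) = 547.95 × 1.014166 = 555.7123
Value of long forward = (F − K)·e^(−rT) = (555.7123 − 493.99) · e^(−0.0494·8/12)
= 61.7223 × 0.967603 = 59.72
Short position value = −(long value) = -kr 59.72

-kr 59.72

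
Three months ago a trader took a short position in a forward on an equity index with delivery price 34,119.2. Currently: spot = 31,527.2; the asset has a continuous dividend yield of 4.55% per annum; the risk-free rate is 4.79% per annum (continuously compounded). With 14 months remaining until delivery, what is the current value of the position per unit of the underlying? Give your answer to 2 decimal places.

2367.53

Current fair forward for the remaining 14 months: F = S·e^((r − q)·T), (r − q) = 0.0479 − 0.0455 = 0.0024
F = 31527.2 · e^(0.0024 × 14/12) = 31527.2 × 1.00280392 = 31615.5997
Value of long forward = (F − K)·e^(−rT) = (31615.5997 − 34119.2) · e^(−0.0479·14/12)
= -2503.6003 × 0.94564946 = -2367.53
Short position value = −(long value) = 2367.53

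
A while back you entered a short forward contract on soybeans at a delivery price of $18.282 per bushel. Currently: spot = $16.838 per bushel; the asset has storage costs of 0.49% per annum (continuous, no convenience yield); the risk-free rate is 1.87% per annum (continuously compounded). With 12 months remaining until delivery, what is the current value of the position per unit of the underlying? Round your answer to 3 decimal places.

$1.023 per bushel

Current fair forward for the remaining 12 months: F = S·e^((r + u)·T), (r + u) = 0.0187 + 0.0049 = 0.0236
F = 16.838 · e^(0.0236 × 12/12) = 16.838 × 1.023881 = 17.2401
Value of long forward = (F − K)·e^(−rT) = (17.2401 − 18.282) · e^(−0.0187·12/12)
= -1.0419 × 0.981474 = -1.023
Short position value = −(long value) = $1.023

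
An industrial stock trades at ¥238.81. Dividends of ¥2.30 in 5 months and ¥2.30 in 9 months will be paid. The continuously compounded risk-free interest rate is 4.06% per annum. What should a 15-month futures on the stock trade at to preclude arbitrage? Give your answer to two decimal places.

PV(dividends) I = 2.30·e^(−0.0406·5/12) + 2.30·e^(−0.0406·9/12)
I = 2.2614 + 2.2310 = 4.4924
F = (S − I)·e^(rT) = (238.81 − 4.4924) · e^(0.0406·15/12)
= 234.3176 · e^0.050750 = 234.3176 × 1.052060 = ¥246.52

¥246.52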